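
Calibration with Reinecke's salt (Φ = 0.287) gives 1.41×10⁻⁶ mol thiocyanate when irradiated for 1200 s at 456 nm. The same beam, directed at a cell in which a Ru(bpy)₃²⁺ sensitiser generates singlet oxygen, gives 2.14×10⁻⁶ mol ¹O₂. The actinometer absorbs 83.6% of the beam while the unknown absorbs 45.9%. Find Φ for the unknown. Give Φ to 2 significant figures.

Photons absorbed by the actinometer: 1.41×10⁻⁶ / 0.287 = 4.913×10⁻⁶ mol.
Incident flux: 4.913×10⁻⁶ / 0.836 = 5.877×10⁻⁶ einstein.
Absorbed by unknown: 0.459 × 5.877×10⁻⁶ = 2.698×10⁻⁶ mol.
Φ(unknown) = 2.14×10⁻⁶ / 2.698×10⁻⁶ = 0.79.

Φ = 0.79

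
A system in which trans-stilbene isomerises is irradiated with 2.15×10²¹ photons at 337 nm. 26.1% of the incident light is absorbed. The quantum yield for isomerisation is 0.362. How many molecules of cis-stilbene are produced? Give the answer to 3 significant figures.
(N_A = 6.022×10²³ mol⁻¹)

2.03×10²⁰ molecules

Moles of photons: 2.15×10²¹ / 6.022×10²³ = 0.003570 mol.
Photons absorbed: 0.261 × 0.003570 = 9.318×10⁻⁴ mol.
Product: Φ × n_abs = 0.362 × 9.318×10⁻⁴ = 3.373×10⁻⁴ mol.
As a count: 3.373×10⁻⁴ × 6.022×10²³ = 2.03×10²⁰.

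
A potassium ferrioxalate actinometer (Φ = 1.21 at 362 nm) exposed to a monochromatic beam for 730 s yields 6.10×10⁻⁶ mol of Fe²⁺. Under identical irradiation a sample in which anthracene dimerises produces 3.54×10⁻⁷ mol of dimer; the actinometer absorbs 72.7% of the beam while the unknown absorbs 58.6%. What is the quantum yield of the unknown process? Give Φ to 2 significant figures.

Photons absorbed by the actinometer: 6.10×10⁻⁶ / 1.21 = 5.041×10⁻⁶ mol.
Incident flux: 5.041×10⁻⁶ / 0.727 = 6.934×10⁻⁶ einstein.
Absorbed by unknown: 0.586 × 6.934×10⁻⁶ = 4.063×10⁻⁶ mol.
Φ(unknown) = 3.54×10⁻⁷ / 4.063×10⁻⁶ = 0.087.

Φ = 0.087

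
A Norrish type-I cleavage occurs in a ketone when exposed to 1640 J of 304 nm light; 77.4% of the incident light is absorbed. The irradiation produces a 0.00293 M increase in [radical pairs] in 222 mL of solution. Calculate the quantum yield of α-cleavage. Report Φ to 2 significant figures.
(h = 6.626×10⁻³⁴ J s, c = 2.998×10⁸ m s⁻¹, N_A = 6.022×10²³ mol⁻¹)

Φ = 0.20

Product: (0.00293 M)(0.222 L) = 6.505×10⁻⁴ mol.
Photon energy at 304 nm: hc/λ = (6.626×10⁻³⁴)(2.998×10⁸)/(304×10⁻⁹) = 6.534×10⁻¹⁹ J.
Photons incident: 1640 / 6.534×10⁻¹⁹ = 2.510×10²¹, i.e. 2.510×10²¹/6.022×10²³ = 0.004168 mol.
Photons absorbed: 0.774 × 0.004168 = 0.003226 mol.
Φ = 6.505×10⁻⁴ mol / 0.003226 mol photons = 0.20.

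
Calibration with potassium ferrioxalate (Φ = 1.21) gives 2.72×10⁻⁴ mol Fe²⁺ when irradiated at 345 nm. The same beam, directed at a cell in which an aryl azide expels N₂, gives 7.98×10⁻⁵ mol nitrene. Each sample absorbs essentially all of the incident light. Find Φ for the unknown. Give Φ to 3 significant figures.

Φ = 0.355

Photons absorbed by the actinometer: 2.72×10⁻⁴ / 1.21 = 2.248×10⁻⁴ mol.
Φ(unknown) = 7.98×10⁻⁵ / 2.248×10⁻⁴ = 0.355.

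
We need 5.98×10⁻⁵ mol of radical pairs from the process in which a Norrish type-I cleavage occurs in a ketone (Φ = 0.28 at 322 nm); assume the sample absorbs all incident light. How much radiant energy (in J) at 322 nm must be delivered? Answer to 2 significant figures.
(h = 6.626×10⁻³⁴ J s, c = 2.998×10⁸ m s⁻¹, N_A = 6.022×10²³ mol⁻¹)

Photons that must be absorbed: 5.98×10⁻⁵ / 0.28 = 2.136×10⁻⁴ mol.
Photon energy: hc/λ = 6.169×10⁻¹⁹ J; per mole, 3.715×10⁵ J mol⁻¹.
Energy required: 2.136×10⁻⁴ × 3.715×10⁵ = 79 J.

79 J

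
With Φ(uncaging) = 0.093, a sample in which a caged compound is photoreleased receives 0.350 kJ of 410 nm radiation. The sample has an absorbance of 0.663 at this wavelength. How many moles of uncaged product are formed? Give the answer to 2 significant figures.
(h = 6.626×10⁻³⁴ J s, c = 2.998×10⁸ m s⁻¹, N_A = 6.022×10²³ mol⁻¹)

8.7×10⁻⁵ mol

Photon energy at 410 nm: hc/λ = (6.626×10⁻³⁴)(2.998×10⁸)/(410×10⁻⁹) = 4.845×10⁻¹⁹ J.
Incident energy: 0.350 kJ = 350 J.
Photons incident: 350 / 4.845×10⁻¹⁹ = 7.224×10²⁰, i.e. 7.224×10²⁰/6.022×10²³ = 0.001200 mol.
Fraction absorbed: 1 − 10^(−0.663) = 0.7827.
Photons absorbed: 0.7827 × 0.001200 = 9.392×10⁻⁴ mol.
Product: Φ × n_abs = 0.093 × 9.392×10⁻⁴ = 8.735×10⁻⁵ mol.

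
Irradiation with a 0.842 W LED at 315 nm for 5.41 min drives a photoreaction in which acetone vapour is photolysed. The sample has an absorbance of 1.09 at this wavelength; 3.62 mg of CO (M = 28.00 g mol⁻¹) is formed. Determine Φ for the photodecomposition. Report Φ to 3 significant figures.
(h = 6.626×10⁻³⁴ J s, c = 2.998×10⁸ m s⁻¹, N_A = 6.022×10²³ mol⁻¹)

Product: 3.62 mg / 28.00 g mol⁻¹ = 1.293×10⁻⁴ mol.
Photon energy at 315 nm: hc/λ = (6.626×10⁻³⁴)(2.998×10⁸)/(315×10⁻⁹) = 6.306×10⁻¹⁹ J.
Energy delivered: (0.842 W)(324.6 s) = 273.3 J.
Photons incident: 273.3 / 6.306×10⁻¹⁹ = 4.334×10²⁰, i.e. 4.334×10²⁰/6.022×10²³ = 7.197×10⁻⁴ mol.
Fraction absorbed: 1 − 10^(−1.09) = 0.9187.
Photons absorbed: 0.9187 × 7.197×10⁻⁴ = 6.612×10⁻⁴ mol.
Φ = 1.293×10⁻⁴ mol / 6.612×10⁻⁴ mol photons = 0.196.

Φ = 0.196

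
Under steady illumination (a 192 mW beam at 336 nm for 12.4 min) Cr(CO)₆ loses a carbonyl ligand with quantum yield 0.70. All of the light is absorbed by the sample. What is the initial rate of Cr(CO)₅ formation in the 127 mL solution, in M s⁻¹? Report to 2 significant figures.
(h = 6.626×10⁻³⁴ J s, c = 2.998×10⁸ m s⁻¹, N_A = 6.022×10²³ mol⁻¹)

Photon energy at 336 nm: hc/λ = (6.626×10⁻³⁴)(2.998×10⁸)/(336×10⁻⁹) = 5.912×10⁻¹⁹ J.
Energy delivered: (192 mW)(744 s) = 142.8 J.
Photons incident: 142.8 / 5.912×10⁻¹⁹ = 2.415×10²⁰, i.e. 2.415×10²⁰/6.022×10²³ = 4.010×10⁻⁴ mol.
Product formed: 0.70 × 4.010×10⁻⁴ = 2.807×10⁻⁴ mol.
Rate: 2.807×10⁻⁴ mol / (744 s × 0.127 L) = 3.0×10⁻⁶ M s⁻¹.

3.0×10⁻⁶ M s⁻¹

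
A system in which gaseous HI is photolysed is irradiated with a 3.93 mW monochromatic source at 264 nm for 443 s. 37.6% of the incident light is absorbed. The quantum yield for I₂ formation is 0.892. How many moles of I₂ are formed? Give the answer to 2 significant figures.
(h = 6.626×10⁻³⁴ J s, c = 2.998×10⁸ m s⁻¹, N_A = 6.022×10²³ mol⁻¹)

Photon energy at 264 nm: hc/λ = (6.626×10⁻³⁴)(2.998×10⁸)/(264×10⁻⁹) = 7.525×10⁻¹⁹ J.
Energy delivered: (3.93 mW)(443 s) = 1.741 J.
Photons incident: 1.741 / 7.525×10⁻¹⁹ = 2.314×10¹⁸, i.e. 2.314×10¹⁸/6.022×10²³ = 3.843×10⁻⁶ mol.
Photons absorbed: 0.376 × 3.843×10⁻⁶ = 1.445×10⁻⁶ mol.
Product: Φ × n_abs = 0.892 × 1.445×10⁻⁶ = 1.289×10⁻⁶ mol.

1.3×10⁻⁶ mol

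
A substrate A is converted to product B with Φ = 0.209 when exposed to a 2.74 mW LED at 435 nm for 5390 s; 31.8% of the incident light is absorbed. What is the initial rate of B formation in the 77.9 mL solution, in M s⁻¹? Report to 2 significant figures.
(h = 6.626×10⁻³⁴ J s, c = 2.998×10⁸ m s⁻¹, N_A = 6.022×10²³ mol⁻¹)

Photon energy at 435 nm: hc/λ = (6.626×10⁻³⁴)(2.998×10⁸)/(435×10⁻⁹) = 4.567×10⁻¹⁹ J.
Energy delivered: (2.74 mW)(5390 s) = 14.77 J.
Photons incident: 14.77 / 4.567×10⁻¹⁹ = 3.234×10¹⁹, i.e. 3.234×10¹⁹/6.022×10²³ = 5.370×10⁻⁵ mol.
Photons absorbed: 0.318 × 5.370×10⁻⁵ = 1.708×10⁻⁵ mol.
Product formed: 0.209 × 1.708×10⁻⁵ = 3.570×10⁻⁶ mol.
Rate: 3.570×10⁻⁶ mol / (5390 s × 0.0779 L) = 8.5×10⁻⁹ M s⁻¹.

8.5×10⁻⁹ M s⁻¹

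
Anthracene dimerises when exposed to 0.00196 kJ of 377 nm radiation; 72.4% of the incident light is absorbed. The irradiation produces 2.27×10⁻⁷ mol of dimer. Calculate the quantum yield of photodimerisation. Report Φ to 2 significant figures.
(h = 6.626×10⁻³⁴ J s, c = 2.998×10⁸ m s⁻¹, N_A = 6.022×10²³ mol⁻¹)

Φ = 0.051

Photon energy at 377 nm: hc/λ = (6.626×10⁻³⁴)(2.998×10⁸)/(377×10⁻⁹) = 5.269×10⁻¹⁹ J.
Incident energy: 0.00196 kJ = 1.96 J.
Photons incident: 1.96 / 5.269×10⁻¹⁹ = 3.720×10¹⁸, i.e. 3.720×10¹⁸/6.022×10²³ = 6.177×10⁻⁶ mol.
Photons absorbed: 0.724 × 6.177×10⁻⁶ = 4.472×10⁻⁶ mol.
Φ = 2.27×10⁻⁷ mol / 4.472×10⁻⁶ mol photons = 0.051.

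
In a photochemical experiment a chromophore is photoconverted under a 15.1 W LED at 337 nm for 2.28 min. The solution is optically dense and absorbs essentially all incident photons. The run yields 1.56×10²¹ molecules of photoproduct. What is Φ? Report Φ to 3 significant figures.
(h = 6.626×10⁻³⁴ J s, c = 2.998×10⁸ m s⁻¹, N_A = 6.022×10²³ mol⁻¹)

Φ = 0.445

Product: 1.56×10²¹ / 6.022×10²³ = 0.002591 mol.
Photon energy at 337 nm: hc/λ = (6.626×10⁻³⁴)(2.998×10⁸)/(337×10⁻⁹) = 5.895×10⁻¹⁹ J.
Energy delivered: (15.1 W)(136.8 s) = 2066 J.
Photons incident: 2066 / 5.895×10⁻¹⁹ = 3.505×10²¹, i.e. 3.505×10²¹/6.022×10²³ = 0.005820 mol.
Φ = 0.002591 mol / 0.005820 mol photons = 0.445.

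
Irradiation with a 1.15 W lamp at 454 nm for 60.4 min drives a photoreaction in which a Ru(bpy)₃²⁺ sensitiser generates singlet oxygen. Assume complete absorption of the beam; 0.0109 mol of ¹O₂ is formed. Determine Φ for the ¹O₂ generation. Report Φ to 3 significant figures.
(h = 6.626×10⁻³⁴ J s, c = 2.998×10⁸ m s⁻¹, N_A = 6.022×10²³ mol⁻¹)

Φ = 0.689

Photon energy at 454 nm: hc/λ = (6.626×10⁻³⁴)(2.998×10⁸)/(454×10⁻⁹) = 4.375×10⁻¹⁹ J.
Energy delivered: (1.15 W)(3624 s) = 4168 J.
Photons incident: 4168 / 4.375×10⁻¹⁹ = 9.527×10²¹, i.e. 9.527×10²¹/6.022×10²³ = 0.01582 mol.
Φ = 0.0109 mol / 0.01582 mol photons = 0.689.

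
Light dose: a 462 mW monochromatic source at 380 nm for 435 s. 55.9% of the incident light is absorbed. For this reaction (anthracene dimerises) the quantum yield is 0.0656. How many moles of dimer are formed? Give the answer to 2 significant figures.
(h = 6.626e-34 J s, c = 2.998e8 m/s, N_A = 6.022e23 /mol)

Photon energy at 380 nm: hc/λ = (6.626e-34)(2.998e8)/(380e-9) = 5.228e-19 J.
Energy delivered: (462 mW)(435 s) = 201.0 J.
Photons incident: 201.0 / 5.228e-19 = 3.845e20, i.e. 3.845e20/6.022e23 = 6.385e-4 mol.
Photons absorbed: 0.559 × 6.385e-4 = 3.569e-4 mol.
Product: Φ × n_abs = 0.0656 × 3.569e-4 = 2.341e-5 mol.

2.3e-5 mol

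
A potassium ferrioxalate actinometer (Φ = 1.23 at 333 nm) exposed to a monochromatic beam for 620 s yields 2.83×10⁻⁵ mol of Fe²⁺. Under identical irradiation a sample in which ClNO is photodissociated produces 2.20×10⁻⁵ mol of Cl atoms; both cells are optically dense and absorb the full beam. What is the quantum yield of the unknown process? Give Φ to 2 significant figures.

Photons absorbed by the actinometer: 2.83×10⁻⁵ / 1.23 = 2.301×10⁻⁵ mol.
Φ(unknown) = 2.20×10⁻⁵ / 2.301×10⁻⁵ = 0.96.

Φ = 0.96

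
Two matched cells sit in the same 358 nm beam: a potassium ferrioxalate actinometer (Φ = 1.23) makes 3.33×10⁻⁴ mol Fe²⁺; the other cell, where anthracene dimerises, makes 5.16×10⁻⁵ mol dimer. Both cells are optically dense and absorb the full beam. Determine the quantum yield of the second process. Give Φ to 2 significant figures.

Φ = 0.19

Photons absorbed by the actinometer: 3.33×10⁻⁴ / 1.23 = 2.707×10⁻⁴ mol.
Φ(unknown) = 5.16×10⁻⁵ / 2.707×10⁻⁴ = 0.19.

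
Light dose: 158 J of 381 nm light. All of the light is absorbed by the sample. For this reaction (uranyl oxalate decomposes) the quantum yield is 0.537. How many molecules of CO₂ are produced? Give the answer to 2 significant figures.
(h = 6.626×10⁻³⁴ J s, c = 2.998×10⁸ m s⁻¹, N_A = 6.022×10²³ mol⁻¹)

1.6×10²⁰ molecules

Photon energy at 381 nm: hc/λ = (6.626×10⁻³⁴)(2.998×10⁸)/(381×10⁻⁹) = 5.214×10⁻¹⁹ J.
Photons incident: 158 / 5.214×10⁻¹⁹ = 3.030×10²⁰, i.e. 3.030×10²⁰/6.022×10²³ = 5.032×10⁻⁴ mol.
Product: Φ × n_abs = 0.537 × 5.032×10⁻⁴ = 2.702×10⁻⁴ mol.
As a count: 2.702×10⁻⁴ × 6.022×10²³ = 1.6×10²⁰.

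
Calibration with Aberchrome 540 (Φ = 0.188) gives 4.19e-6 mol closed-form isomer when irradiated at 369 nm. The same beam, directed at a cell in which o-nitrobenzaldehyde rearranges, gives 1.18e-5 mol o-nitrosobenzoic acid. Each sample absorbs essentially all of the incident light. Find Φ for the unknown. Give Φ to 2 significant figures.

Φ = 0.53

Photons absorbed by the actinometer: 4.19e-6 / 0.188 = 2.229e-5 mol.
Φ(unknown) = 1.18e-5 / 2.229e-5 = 0.53.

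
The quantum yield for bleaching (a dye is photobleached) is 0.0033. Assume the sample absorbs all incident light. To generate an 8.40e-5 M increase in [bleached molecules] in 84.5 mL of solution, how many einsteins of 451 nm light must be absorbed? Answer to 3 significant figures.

Product: (8.40e-5 M)(0.0845 L) = 7.098e-6 mol.
Photons that must be absorbed: 7.098e-6 / 0.0033 = 0.002151 mol.

0.00215 einstein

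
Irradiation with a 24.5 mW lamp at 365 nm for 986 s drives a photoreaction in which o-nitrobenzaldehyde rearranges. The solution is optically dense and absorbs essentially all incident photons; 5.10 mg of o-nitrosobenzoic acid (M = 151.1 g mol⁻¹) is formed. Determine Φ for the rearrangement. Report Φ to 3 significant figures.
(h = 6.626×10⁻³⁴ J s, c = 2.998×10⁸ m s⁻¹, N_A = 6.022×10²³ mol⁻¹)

Product: 5.10 mg / 151.1 g mol⁻¹ = 3.375×10⁻⁵ mol.
Photon energy at 365 nm: hc/λ = (6.626×10⁻³⁴)(2.998×10⁸)/(365×10⁻⁹) = 5.442×10⁻¹⁹ J.
Energy delivered: (24.5 mW)(986 s) = 24.16 J.
Photons incident: 24.16 / 5.442×10⁻¹⁹ = 4.440×10¹⁹, i.e. 4.440×10¹⁹/6.022×10²³ = 7.373×10⁻⁵ mol.
Φ = 3.375×10⁻⁵ mol / 7.373×10⁻⁵ mol photons = 0.458.

Φ = 0.458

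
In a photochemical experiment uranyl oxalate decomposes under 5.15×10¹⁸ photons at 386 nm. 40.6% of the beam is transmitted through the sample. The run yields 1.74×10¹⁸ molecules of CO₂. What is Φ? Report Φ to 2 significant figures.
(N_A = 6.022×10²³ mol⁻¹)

Product: 1.74×10¹⁸ / 6.022×10²³ = 2.889×10⁻⁶ mol.
Moles of photons: 5.15×10¹⁸ / 6.022×10²³ = 8.552×10⁻⁶ mol.
Fraction absorbed: 1 − 40.6/100 = 0.5940.
Photons absorbed: 0.5940 × 8.552×10⁻⁶ = 5.080×10⁻⁶ mol.
Φ = 2.889×10⁻⁶ mol / 5.080×10⁻⁶ mol photons = 0.57.

Φ = 0.57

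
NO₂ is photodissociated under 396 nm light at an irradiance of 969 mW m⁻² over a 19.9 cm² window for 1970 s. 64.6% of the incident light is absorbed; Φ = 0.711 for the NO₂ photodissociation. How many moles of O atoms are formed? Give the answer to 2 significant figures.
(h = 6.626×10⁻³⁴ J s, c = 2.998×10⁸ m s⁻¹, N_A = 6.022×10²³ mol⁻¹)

Photon energy at 396 nm: hc/λ = (6.626×10⁻³⁴)(2.998×10⁸)/(396×10⁻⁹) = 5.016×10⁻¹⁹ J.
Energy delivered: (969 mW m⁻²)(19.9×10⁻⁴ m²)(1970 s) = 3.799 J.
Photons incident: 3.799 / 5.016×10⁻¹⁹ = 7.574×10¹⁸, i.e. 7.574×10¹⁸/6.022×10²³ = 1.258×10⁻⁵ mol.
Photons absorbed: 0.646 × 1.258×10⁻⁵ = 8.127×10⁻⁶ mol.
Product: Φ × n_abs = 0.711 × 8.127×10⁻⁶ = 5.778×10⁻⁶ mol.

5.8×10⁻⁶ mol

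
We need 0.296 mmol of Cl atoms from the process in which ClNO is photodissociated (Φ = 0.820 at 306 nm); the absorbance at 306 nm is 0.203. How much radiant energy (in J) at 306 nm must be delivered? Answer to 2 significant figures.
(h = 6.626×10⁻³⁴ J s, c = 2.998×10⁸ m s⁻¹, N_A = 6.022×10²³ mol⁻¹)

Product: 0.296 mmol = 2.96×10⁻⁴ mol.
Photons that must be absorbed: 2.96×10⁻⁴ / 0.820 = 3.610×10⁻⁴ mol.
Fraction absorbed: 1 − 10^(−0.203) = 0.3734.
Incident photons needed: 3.610×10⁻⁴ / 0.3734 = 9.668×10⁻⁴ mol.
Photon energy: hc/λ = 6.492×10⁻¹⁹ J; per mole, 3.909×10⁵ J mol⁻¹.
Energy required: 9.668×10⁻⁴ × 3.909×10⁵ = 380 J.

380 J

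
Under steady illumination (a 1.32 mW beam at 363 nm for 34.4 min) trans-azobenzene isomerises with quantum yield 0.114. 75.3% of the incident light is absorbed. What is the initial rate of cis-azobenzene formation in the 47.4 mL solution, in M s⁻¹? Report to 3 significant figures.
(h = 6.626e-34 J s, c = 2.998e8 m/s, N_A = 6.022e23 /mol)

7.25e-9 M s⁻¹

Photon energy at 363 nm: hc/λ = (6.626e-34)(2.998e8)/(363e-9) = 5.472e-19 J.
Energy delivered: (1.32 mW)(2064 s) = 2.724 J.
Photons incident: 2.724 / 5.472e-19 = 4.978e18, i.e. 4.978e18/6.022e23 = 8.266e-6 mol.
Photons absorbed: 0.753 × 8.266e-6 = 6.224e-6 mol.
Product formed: 0.114 × 6.224e-6 = 7.095e-7 mol.
Rate: 7.095e-7 mol / (2064 s × 0.0474 L) = 7.25e-9 M s⁻¹.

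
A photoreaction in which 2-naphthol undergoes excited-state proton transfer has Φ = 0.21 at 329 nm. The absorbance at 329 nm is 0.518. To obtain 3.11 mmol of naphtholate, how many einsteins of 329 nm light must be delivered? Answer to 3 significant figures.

0.0213 einstein

Product: 3.11 mmol = 0.00311 mol.
Photons that must be absorbed: 0.00311 / 0.21 = 0.01481 mol.
Fraction absorbed: 1 − 10^(−0.518) = 0.6966.
Incident photons needed: 0.01481 / 0.6966 = 0.02126 mol.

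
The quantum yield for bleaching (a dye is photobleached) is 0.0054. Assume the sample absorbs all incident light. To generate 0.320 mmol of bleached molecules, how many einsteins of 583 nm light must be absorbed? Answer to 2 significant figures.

Product: 0.320 mmol = 3.20×10⁻⁴ mol.
Photons that must be absorbed: 3.20×10⁻⁴ / 0.0054 = 0.05926 mol.

0.059 einstein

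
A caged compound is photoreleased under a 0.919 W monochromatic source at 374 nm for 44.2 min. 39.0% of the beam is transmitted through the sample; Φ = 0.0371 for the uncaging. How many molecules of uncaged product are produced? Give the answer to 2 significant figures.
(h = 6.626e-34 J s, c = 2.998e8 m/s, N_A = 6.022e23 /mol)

1.0e20 molecules

Photon energy at 374 nm: hc/λ = (6.626e-34)(2.998e8)/(374e-9) = 5.311e-19 J.
Energy delivered: (0.919 W)(2652 s) = 2437 J.
Photons incident: 2437 / 5.311e-19 = 4.589e21, i.e. 4.589e21/6.022e23 = 0.007620 mol.
Fraction absorbed: 1 − 39.0/100 = 0.6100.
Photons absorbed: 0.6100 × 0.007620 = 0.004648 mol.
Product: Φ × n_abs = 0.0371 × 0.004648 = 1.724e-4 mol.
As a count: 1.724e-4 × 6.022e23 = 1.0e20.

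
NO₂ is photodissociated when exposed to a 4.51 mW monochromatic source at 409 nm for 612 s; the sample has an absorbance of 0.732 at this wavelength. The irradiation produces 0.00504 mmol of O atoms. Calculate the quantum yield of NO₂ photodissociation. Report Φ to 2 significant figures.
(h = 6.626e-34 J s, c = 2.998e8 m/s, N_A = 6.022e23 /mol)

Product: 0.00504 mmol = 5.04e-6 mol.
Photon energy at 409 nm: hc/λ = (6.626e-34)(2.998e8)/(409e-9) = 4.857e-19 J.
Energy delivered: (4.51 mW)(612 s) = 2.760 J.
Photons incident: 2.760 / 4.857e-19 = 5.683e18, i.e. 5.683e18/6.022e23 = 9.437e-6 mol.
Fraction absorbed: 1 − 10^(−0.732) = 0.8146.
Photons absorbed: 0.8146 × 9.437e-6 = 7.687e-6 mol.
Φ = 5.04e-6 mol / 7.687e-6 mol photons = 0.66.

Φ = 0.66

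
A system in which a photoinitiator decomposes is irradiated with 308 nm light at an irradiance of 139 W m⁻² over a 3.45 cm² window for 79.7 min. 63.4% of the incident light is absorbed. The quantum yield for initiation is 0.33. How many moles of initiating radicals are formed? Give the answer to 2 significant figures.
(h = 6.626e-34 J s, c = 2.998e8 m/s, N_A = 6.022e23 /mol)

Photon energy at 308 nm: hc/λ = (6.626e-34)(2.998e8)/(308e-9) = 6.450e-19 J.
Energy delivered: (139 W m⁻²)(3.45e-4 m²)(4782 s) = 229.3 J.
Photons incident: 229.3 / 6.450e-19 = 3.555e20, i.e. 3.555e20/6.022e23 = 5.903e-4 mol.
Photons absorbed: 0.634 × 5.903e-4 = 3.743e-4 mol.
Product: Φ × n_abs = 0.33 × 3.743e-4 = 1.235e-4 mol.

1.2e-4 mol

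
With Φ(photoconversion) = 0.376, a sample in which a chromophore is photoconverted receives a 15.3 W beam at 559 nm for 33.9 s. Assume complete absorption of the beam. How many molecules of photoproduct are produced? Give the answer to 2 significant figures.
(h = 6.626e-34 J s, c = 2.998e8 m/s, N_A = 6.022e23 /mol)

Photon energy at 559 nm: hc/λ = (6.626e-34)(2.998e8)/(559e-9) = 3.554e-19 J.
Energy delivered: (15.3 W)(33.9 s) = 518.7 J.
Photons incident: 518.7 / 3.554e-19 = 1.459e21, i.e. 1.459e21/6.022e23 = 0.002423 mol.
Product: Φ × n_abs = 0.376 × 0.002423 = 9.110e-4 mol.
As a count: 9.110e-4 × 6.022e23 = 5.5e20.

5.5e20 molecules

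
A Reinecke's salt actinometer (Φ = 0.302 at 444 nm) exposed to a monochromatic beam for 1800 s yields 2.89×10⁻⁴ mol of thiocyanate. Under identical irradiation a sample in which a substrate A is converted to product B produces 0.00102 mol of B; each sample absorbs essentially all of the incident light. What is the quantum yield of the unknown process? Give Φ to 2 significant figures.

Photons absorbed by the actinometer: 2.89×10⁻⁴ / 0.302 = 9.570×10⁻⁴ mol.
Φ(unknown) = 0.00102 / 9.570×10⁻⁴ = 1.1.

Φ = 1.1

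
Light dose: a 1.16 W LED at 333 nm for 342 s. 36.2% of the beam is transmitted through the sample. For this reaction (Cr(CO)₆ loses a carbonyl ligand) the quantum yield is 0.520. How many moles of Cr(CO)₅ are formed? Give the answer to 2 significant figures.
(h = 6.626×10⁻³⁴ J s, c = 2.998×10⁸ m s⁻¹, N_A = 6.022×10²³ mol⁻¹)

3.7×10⁻⁴ mol

Photon energy at 333 nm: hc/λ = (6.626×10⁻³⁴)(2.998×10⁸)/(333×10⁻⁹) = 5.965×10⁻¹⁹ J.
Energy delivered: (1.16 W)(342 s) = 396.7 J.
Photons incident: 396.7 / 5.965×10⁻¹⁹ = 6.650×10²⁰, i.e. 6.650×10²⁰/6.022×10²³ = 0.001104 mol.
Fraction absorbed: 1 − 36.2/100 = 0.6380.
Photons absorbed: 0.6380 × 0.001104 = 7.044×10⁻⁴ mol.
Product: Φ × n_abs = 0.520 × 7.044×10⁻⁴ = 3.663×10⁻⁴ mol.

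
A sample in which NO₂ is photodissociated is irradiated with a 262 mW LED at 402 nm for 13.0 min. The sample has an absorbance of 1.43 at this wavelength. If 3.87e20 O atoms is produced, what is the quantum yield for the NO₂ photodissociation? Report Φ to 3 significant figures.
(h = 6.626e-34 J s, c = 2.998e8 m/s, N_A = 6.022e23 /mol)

Φ = 0.972

Product: 3.87e20 / 6.022e23 = 6.426e-4 mol.
Photon energy at 402 nm: hc/λ = (6.626e-34)(2.998e8)/(402e-9) = 4.941e-19 J.
Energy delivered: (262 mW)(780 s) = 204.4 J.
Photons incident: 204.4 / 4.941e-19 = 4.137e20, i.e. 4.137e20/6.022e23 = 6.870e-4 mol.
Fraction absorbed: 1 − 10^(−1.43) = 0.9628.
Photons absorbed: 0.9628 × 6.870e-4 = 6.614e-4 mol.
Φ = 6.426e-4 mol / 6.614e-4 mol photons = 0.972.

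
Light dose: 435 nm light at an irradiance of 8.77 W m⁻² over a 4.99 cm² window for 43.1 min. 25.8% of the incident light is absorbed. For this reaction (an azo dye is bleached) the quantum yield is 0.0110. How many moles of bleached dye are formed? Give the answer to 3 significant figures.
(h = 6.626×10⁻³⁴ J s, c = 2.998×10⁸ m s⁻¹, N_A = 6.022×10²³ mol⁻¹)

1.17×10⁻⁷ mol

Photon energy at 435 nm: hc/λ = (6.626×10⁻³⁴)(2.998×10⁸)/(435×10⁻⁹) = 4.567×10⁻¹⁹ J.
Energy delivered: (8.77 W m⁻²)(4.99×10⁻⁴ m²)(2586 s) = 11.32 J.
Photons incident: 11.32 / 4.567×10⁻¹⁹ = 2.479×10¹⁹, i.e. 2.479×10¹⁹/6.022×10²³ = 4.117×10⁻⁵ mol.
Photons absorbed: 0.258 × 4.117×10⁻⁵ = 1.062×10⁻⁵ mol.
Product: Φ × n_abs = 0.0110 × 1.062×10⁻⁵ = 1.168×10⁻⁷ mol.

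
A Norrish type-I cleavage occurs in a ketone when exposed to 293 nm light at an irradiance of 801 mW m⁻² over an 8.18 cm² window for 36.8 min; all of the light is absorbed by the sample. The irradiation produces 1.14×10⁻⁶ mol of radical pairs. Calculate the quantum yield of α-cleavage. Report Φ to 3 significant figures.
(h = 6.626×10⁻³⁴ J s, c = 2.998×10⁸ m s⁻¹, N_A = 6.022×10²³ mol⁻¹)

Φ = 0.322

Photon energy at 293 nm: hc/λ = (6.626×10⁻³⁴)(2.998×10⁸)/(293×10⁻⁹) = 6.780×10⁻¹⁹ J.
Energy delivered: (801 mW m⁻²)(8.18×10⁻⁴ m²)(2208 s) = 1.447 J.
Photons incident: 1.447 / 6.780×10⁻¹⁹ = 2.134×10¹⁸, i.e. 2.134×10¹⁸/6.022×10²³ = 3.544×10⁻⁶ mol.
Φ = 1.14×10⁻⁶ mol / 3.544×10⁻⁶ mol photons = 0.322.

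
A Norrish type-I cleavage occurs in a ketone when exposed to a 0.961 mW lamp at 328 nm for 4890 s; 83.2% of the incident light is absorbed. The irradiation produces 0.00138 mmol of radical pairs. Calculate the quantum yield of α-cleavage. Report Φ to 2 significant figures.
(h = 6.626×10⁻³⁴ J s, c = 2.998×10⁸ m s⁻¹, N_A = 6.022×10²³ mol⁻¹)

Product: 0.00138 mmol = 1.38×10⁻⁶ mol.
Photon energy at 328 nm: hc/λ = (6.626×10⁻³⁴)(2.998×10⁸)/(328×10⁻⁹) = 6.056×10⁻¹⁹ J.
Energy delivered: (0.961 mW)(4890 s) = 4.699 J.
Photons incident: 4.699 / 6.056×10⁻¹⁹ = 7.759×10¹⁸, i.e. 7.759×10¹⁸/6.022×10²³ = 1.288×10⁻⁵ mol.
Photons absorbed: 0.832 × 1.288×10⁻⁵ = 1.072×10⁻⁵ mol.
Φ = 1.38×10⁻⁶ mol / 1.072×10⁻⁵ mol photons = 0.13.

Φ = 0.13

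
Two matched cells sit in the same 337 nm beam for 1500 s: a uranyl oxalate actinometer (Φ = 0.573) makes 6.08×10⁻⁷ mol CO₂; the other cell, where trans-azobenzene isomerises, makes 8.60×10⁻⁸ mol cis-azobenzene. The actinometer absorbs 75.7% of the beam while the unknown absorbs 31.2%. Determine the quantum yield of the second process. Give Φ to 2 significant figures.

Φ = 0.20

Photons absorbed by the actinometer: 6.08×10⁻⁷ / 0.573 = 1.061×10⁻⁶ mol.
Incident flux: 1.061×10⁻⁶ / 0.757 = 1.402×10⁻⁶ einstein.
Absorbed by unknown: 0.312 × 1.402×10⁻⁶ = 4.374×10⁻⁷ mol.
Φ(unknown) = 8.60×10⁻⁸ / 4.374×10⁻⁷ = 0.20.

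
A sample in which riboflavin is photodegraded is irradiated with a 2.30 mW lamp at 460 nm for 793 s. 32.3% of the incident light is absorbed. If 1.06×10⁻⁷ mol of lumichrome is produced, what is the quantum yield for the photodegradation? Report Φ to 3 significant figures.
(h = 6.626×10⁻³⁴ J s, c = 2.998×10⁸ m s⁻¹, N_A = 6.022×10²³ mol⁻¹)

Φ = 0.0468

Photon energy at 460 nm: hc/λ = (6.626×10⁻³⁴)(2.998×10⁸)/(460×10⁻⁹) = 4.318×10⁻¹⁹ J.
Energy delivered: (2.30 mW)(793 s) = 1.824 J.
Photons incident: 1.824 / 4.318×10⁻¹⁹ = 4.224×10¹⁸, i.e. 4.224×10¹⁸/6.022×10²³ = 7.014×10⁻⁶ mol.
Photons absorbed: 0.323 × 7.014×10⁻⁶ = 2.266×10⁻⁶ mol.
Φ = 1.06×10⁻⁷ mol / 2.266×10⁻⁶ mol photons = 0.0468.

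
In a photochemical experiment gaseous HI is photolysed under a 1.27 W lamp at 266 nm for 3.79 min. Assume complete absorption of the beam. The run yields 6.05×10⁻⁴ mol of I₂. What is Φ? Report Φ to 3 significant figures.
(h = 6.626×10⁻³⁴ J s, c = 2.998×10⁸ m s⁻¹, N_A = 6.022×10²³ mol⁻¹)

Φ = 0.942

Photon energy at 266 nm: hc/λ = (6.626×10⁻³⁴)(2.998×10⁸)/(266×10⁻⁹) = 7.468×10⁻¹⁹ J.
Energy delivered: (1.27 W)(227.4 s) = 288.8 J.
Photons incident: 288.8 / 7.468×10⁻¹⁹ = 3.867×10²⁰, i.e. 3.867×10²⁰/6.022×10²³ = 6.421×10⁻⁴ mol.
Φ = 6.05×10⁻⁴ mol / 6.421×10⁻⁴ mol photons = 0.942.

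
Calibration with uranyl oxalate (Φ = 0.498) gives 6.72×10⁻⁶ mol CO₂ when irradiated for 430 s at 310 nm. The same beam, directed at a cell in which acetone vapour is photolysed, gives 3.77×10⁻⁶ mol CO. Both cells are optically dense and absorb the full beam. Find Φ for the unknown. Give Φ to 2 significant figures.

Photons absorbed by the actinometer: 6.72×10⁻⁶ / 0.498 = 1.349×10⁻⁵ mol.
Φ(unknown) = 3.77×10⁻⁶ / 1.349×10⁻⁵ = 0.28.

Φ = 0.28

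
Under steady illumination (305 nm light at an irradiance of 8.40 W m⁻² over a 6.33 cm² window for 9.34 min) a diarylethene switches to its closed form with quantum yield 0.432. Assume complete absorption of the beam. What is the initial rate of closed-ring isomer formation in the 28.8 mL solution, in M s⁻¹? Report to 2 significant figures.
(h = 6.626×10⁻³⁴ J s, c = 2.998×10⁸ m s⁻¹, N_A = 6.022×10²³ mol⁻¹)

2.0×10⁻⁷ M s⁻¹

Photon energy at 305 nm: hc/λ = (6.626×10⁻³⁴)(2.998×10⁸)/(305×10⁻⁹) = 6.513×10⁻¹⁹ J.
Energy delivered: (8.40 W m⁻²)(6.33×10⁻⁴ m²)(560.4 s) = 2.980 J.
Photons incident: 2.980 / 6.513×10⁻¹⁹ = 4.575×10¹⁸, i.e. 4.575×10¹⁸/6.022×10²³ = 7.597×10⁻⁶ mol.
Product formed: 0.432 × 7.597×10⁻⁶ = 3.282×10⁻⁶ mol.
Rate: 3.282×10⁻⁶ mol / (560.4 s × 0.0288 L) = 2.0×10⁻⁷ M s⁻¹.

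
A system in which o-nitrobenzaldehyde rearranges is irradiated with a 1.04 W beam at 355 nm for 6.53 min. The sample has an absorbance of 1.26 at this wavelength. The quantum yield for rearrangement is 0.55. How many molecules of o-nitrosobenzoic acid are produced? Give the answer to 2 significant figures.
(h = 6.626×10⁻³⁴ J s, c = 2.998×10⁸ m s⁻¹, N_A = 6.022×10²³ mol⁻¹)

Photon energy at 355 nm: hc/λ = (6.626×10⁻³⁴)(2.998×10⁸)/(355×10⁻⁹) = 5.596×10⁻¹⁹ J.
Energy delivered: (1.04 W)(391.8 s) = 407.5 J.
Photons incident: 407.5 / 5.596×10⁻¹⁹ = 7.282×10²⁰, i.e. 7.282×10²⁰/6.022×10²³ = 0.001209 mol.
Fraction absorbed: 1 − 10^(−1.26) = 0.9450.
Photons absorbed: 0.9450 × 0.001209 = 0.001143 mol.
Product: Φ × n_abs = 0.55 × 0.001143 = 6.287×10⁻⁴ mol.
As a count: 6.287×10⁻⁴ × 6.022×10²³ = 3.8×10²⁰.

3.8×10²⁰ molecules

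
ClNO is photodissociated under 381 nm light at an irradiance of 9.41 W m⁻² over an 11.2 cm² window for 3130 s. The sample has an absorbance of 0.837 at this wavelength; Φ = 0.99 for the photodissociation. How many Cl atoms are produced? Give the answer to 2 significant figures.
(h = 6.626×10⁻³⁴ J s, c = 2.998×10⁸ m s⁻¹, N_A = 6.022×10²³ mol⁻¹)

5.4×10¹⁹ atoms

Photon energy at 381 nm: hc/λ = (6.626×10⁻³⁴)(2.998×10⁸)/(381×10⁻⁹) = 5.214×10⁻¹⁹ J.
Energy delivered: (9.41 W m⁻²)(11.2×10⁻⁴ m²)(3130 s) = 32.99 J.
Photons incident: 32.99 / 5.214×10⁻¹⁹ = 6.327×10¹⁹, i.e. 6.327×10¹⁹/6.022×10²³ = 1.051×10⁻⁴ mol.
Fraction absorbed: 1 − 10^(−0.837) = 0.8545.
Photons absorbed: 0.8545 × 1.051×10⁻⁴ = 8.981×10⁻⁵ mol.
Product: Φ × n_abs = 0.99 × 8.981×10⁻⁵ = 8.891×10⁻⁵ mol.
As a count: 8.891×10⁻⁵ × 6.022×10²³ = 5.4×10¹⁹.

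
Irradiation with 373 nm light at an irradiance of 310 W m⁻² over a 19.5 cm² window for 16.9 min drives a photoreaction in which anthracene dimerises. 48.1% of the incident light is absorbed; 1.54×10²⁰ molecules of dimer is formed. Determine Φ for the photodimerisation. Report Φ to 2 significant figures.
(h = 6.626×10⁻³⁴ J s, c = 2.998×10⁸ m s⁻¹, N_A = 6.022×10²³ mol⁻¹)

Φ = 0.28

Product: 1.54×10²⁰ / 6.022×10²³ = 2.557×10⁻⁴ mol.
Photon energy at 373 nm: hc/λ = (6.626×10⁻³⁴)(2.998×10⁸)/(373×10⁻⁹) = 5.326×10⁻¹⁹ J.
Energy delivered: (310 W m⁻²)(19.5×10⁻⁴ m²)(1014 s) = 613.0 J.
Photons incident: 613.0 / 5.326×10⁻¹⁹ = 1.151×10²¹, i.e. 1.151×10²¹/6.022×10²³ = 0.001911 mol.
Photons absorbed: 0.481 × 0.001911 = 9.192×10⁻⁴ mol.
Φ = 2.557×10⁻⁴ mol / 9.192×10⁻⁴ mol photons = 0.28.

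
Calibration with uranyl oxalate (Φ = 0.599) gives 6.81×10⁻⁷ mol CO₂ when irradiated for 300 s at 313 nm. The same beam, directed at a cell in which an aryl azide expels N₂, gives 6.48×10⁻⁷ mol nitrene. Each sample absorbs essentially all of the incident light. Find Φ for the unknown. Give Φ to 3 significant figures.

Photons absorbed by the actinometer: 6.81×10⁻⁷ / 0.599 = 1.137×10⁻⁶ mol.
Φ(unknown) = 6.48×10⁻⁷ / 1.137×10⁻⁶ = 0.570.

Φ = 0.570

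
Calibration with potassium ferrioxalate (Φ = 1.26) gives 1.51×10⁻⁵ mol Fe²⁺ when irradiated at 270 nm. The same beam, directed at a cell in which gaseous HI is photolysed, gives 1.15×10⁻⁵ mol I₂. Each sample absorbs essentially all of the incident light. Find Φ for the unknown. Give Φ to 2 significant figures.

Φ = 0.96

Photons absorbed by the actinometer: 1.51×10⁻⁵ / 1.26 = 1.198×10⁻⁵ mol.
Φ(unknown) = 1.15×10⁻⁵ / 1.198×10⁻⁵ = 0.96.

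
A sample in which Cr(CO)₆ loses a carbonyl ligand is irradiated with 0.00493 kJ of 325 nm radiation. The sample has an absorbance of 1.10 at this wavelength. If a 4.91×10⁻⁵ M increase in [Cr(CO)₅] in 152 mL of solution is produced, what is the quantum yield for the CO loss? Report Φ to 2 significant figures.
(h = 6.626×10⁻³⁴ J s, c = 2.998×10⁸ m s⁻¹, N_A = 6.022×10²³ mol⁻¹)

Product: (4.91×10⁻⁵ M)(0.152 L) = 7.463×10⁻⁶ mol.
Photon energy at 325 nm: hc/λ = (6.626×10⁻³⁴)(2.998×10⁸)/(325×10⁻⁹) = 6.112×10⁻¹⁹ J.
Incident energy: 0.00493 kJ = 4.93 J.
Photons incident: 4.93 / 6.112×10⁻¹⁹ = 8.066×10¹⁸, i.e. 8.066×10¹⁸/6.022×10²³ = 1.339×10⁻⁵ mol.
Fraction absorbed: 1 − 10^(−1.10) = 0.9206.
Photons absorbed: 0.9206 × 1.339×10⁻⁵ = 1.233×10⁻⁵ mol.
Φ = 7.463×10⁻⁶ mol / 1.233×10⁻⁵ mol photons = 0.61.

Φ = 0.61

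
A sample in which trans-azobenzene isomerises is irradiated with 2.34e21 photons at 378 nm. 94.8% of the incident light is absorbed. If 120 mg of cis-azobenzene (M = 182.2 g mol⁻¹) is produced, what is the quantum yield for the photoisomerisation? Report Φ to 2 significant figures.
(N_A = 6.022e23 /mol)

Φ = 0.18

Product: 120 mg / 182.2 g mol⁻¹ = 6.586e-4 mol.
Moles of photons: 2.34e21 / 6.022e23 = 0.003886 mol.
Photons absorbed: 0.948 × 0.003886 = 0.003684 mol.
Φ = 6.586e-4 mol / 0.003684 mol photons = 0.18.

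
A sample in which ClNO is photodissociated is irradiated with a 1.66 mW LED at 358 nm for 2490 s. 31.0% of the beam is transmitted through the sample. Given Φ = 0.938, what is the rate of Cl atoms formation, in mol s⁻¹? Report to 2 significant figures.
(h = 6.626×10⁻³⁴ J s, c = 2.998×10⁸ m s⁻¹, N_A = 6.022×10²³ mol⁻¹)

Photon energy at 358 nm: hc/λ = (6.626×10⁻³⁴)(2.998×10⁸)/(358×10⁻⁹) = 5.549×10⁻¹⁹ J.
Energy delivered: (1.66 mW)(2490 s) = 4.133 J.
Photons incident: 4.133 / 5.549×10⁻¹⁹ = 7.448×10¹⁸, i.e. 7.448×10¹⁸/6.022×10²³ = 1.237×10⁻⁵ mol.
Fraction absorbed: 1 − 31.0/100 = 0.6900.
Photons absorbed: 0.6900 × 1.237×10⁻⁵ = 8.535×10⁻⁶ mol.
Product formed: 0.938 × 8.535×10⁻⁶ = 8.006×10⁻⁶ mol.
Rate: 8.006×10⁻⁶ / 2490 s = 3.2×10⁻⁹ mol s⁻¹.

3.2×10⁻⁹ mol s⁻¹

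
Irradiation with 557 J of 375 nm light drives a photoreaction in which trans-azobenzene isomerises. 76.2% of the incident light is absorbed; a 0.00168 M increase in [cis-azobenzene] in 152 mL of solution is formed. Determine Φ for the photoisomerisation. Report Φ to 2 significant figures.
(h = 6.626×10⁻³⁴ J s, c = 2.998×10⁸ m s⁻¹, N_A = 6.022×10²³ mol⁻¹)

Φ = 0.19

Product: (0.00168 M)(0.152 L) = 2.554×10⁻⁴ mol.
Photon energy at 375 nm: hc/λ = (6.626×10⁻³⁴)(2.998×10⁸)/(375×10⁻⁹) = 5.297×10⁻¹⁹ J.
Photons incident: 557 / 5.297×10⁻¹⁹ = 1.052×10²¹, i.e. 1.052×10²¹/6.022×10²³ = 0.001747 mol.
Photons absorbed: 0.762 × 0.001747 = 0.001331 mol.
Φ = 2.554×10⁻⁴ mol / 0.001331 mol photons = 0.19.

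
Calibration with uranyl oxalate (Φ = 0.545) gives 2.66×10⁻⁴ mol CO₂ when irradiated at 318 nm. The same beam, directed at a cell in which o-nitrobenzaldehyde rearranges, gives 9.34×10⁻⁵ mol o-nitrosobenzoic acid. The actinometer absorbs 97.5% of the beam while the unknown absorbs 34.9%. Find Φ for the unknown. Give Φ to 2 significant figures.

Φ = 0.53

Photons absorbed by the actinometer: 2.66×10⁻⁴ / 0.545 = 4.881×10⁻⁴ mol.
Incident flux: 4.881×10⁻⁴ / 0.975 = 5.006×10⁻⁴ einstein.
Absorbed by unknown: 0.349 × 5.006×10⁻⁴ = 1.747×10⁻⁴ mol.
Φ(unknown) = 9.34×10⁻⁵ / 1.747×10⁻⁴ = 0.53.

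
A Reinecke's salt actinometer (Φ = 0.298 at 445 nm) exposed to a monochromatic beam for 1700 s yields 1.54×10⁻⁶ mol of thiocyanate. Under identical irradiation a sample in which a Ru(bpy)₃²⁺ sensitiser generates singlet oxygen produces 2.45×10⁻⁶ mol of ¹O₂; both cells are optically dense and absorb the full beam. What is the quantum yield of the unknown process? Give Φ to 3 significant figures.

Photons absorbed by the actinometer: 1.54×10⁻⁶ / 0.298 = 5.168×10⁻⁶ mol.
Φ(unknown) = 2.45×10⁻⁶ / 5.168×10⁻⁶ = 0.474.

Φ = 0.474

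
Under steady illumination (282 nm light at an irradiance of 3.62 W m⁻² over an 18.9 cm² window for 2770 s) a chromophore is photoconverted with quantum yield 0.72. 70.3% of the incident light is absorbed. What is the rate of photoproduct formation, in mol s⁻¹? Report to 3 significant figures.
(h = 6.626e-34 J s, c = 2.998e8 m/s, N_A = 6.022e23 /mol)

Photon energy at 282 nm: hc/λ = (6.626e-34)(2.998e8)/(282e-9) = 7.044e-19 J.
Energy delivered: (3.62 W m⁻²)(18.9e-4 m²)(2770 s) = 18.95 J.
Photons incident: 18.95 / 7.044e-19 = 2.690e19, i.e. 2.690e19/6.022e23 = 4.467e-5 mol.
Photons absorbed: 0.703 × 4.467e-5 = 3.140e-5 mol.
Product formed: 0.72 × 3.140e-5 = 2.261e-5 mol.
Rate: 2.261e-5 / 2770 s = 8.16e-9 mol s⁻¹.

8.16e-9 mol s⁻¹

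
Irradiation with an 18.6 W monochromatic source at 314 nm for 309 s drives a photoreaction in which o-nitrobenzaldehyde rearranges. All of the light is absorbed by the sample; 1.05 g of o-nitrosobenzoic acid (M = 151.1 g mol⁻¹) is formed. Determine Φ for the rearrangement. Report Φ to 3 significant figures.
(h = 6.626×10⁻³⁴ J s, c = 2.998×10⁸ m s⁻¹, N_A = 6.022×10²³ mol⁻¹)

Product: 1.05 g / 151.1 g mol⁻¹ = 0.006949 mol.
Photon energy at 314 nm: hc/λ = (6.626×10⁻³⁴)(2.998×10⁸)/(314×10⁻⁹) = 6.326×10⁻¹⁹ J.
Energy delivered: (18.6 W)(309 s) = 5747 J.
Photons incident: 5747 / 6.326×10⁻¹⁹ = 9.085×10²¹, i.e. 9.085×10²¹/6.022×10²³ = 0.01509 mol.
Φ = 0.006949 mol / 0.01509 mol photons = 0.461.

Φ = 0.461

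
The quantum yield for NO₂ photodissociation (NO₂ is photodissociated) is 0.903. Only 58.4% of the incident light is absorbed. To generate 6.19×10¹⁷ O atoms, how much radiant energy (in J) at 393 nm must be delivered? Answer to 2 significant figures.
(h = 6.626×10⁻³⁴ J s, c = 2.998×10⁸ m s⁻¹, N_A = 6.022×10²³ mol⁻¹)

Product: 6.19×10¹⁷ / 6.022×10²³ = 1.028×10⁻⁶ mol.
Photons that must be absorbed: 1.028×10⁻⁶ / 0.903 = 1.138×10⁻⁶ mol.
Incident photons needed: 1.138×10⁻⁶ / 0.584 = 1.949×10⁻⁶ mol.
Photon energy: hc/λ = 5.055×10⁻¹⁹ J; per mole, 3.044×10⁵ J mol⁻¹.
Energy required: 1.949×10⁻⁶ × 3.044×10⁵ = 0.59 J.

0.59 J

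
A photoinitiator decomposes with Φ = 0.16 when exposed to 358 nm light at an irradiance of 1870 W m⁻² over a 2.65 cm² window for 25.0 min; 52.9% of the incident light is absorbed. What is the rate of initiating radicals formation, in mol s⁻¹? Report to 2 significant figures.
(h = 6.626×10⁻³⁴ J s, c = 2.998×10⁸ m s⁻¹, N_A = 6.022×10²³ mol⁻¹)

Photon energy at 358 nm: hc/λ = (6.626×10⁻³⁴)(2.998×10⁸)/(358×10⁻⁹) = 5.549×10⁻¹⁹ J.
Energy delivered: (1870 W m⁻²)(2.65×10⁻⁴ m²)(1500 s) = 743.3 J.
Photons incident: 743.3 / 5.549×10⁻¹⁹ = 1.340×10²¹, i.e. 1.340×10²¹/6.022×10²³ = 0.002225 mol.
Photons absorbed: 0.529 × 0.002225 = 0.001177 mol.
Product formed: 0.16 × 0.001177 = 1.883×10⁻⁴ mol.
Rate: 1.883×10⁻⁴ / 1500 s = 1.3×10⁻⁷ mol s⁻¹.

1.3×10⁻⁷ mol s⁻¹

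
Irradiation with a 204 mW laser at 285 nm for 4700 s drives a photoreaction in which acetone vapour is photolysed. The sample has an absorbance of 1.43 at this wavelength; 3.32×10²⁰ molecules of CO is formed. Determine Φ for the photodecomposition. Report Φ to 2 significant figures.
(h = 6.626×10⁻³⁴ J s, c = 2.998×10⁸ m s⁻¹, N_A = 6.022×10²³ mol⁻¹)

Product: 3.32×10²⁰ / 6.022×10²³ = 5.513×10⁻⁴ mol.
Photon energy at 285 nm: hc/λ = (6.626×10⁻³⁴)(2.998×10⁸)/(285×10⁻⁹) = 6.970×10⁻¹⁹ J.
Energy delivered: (204 mW)(4700 s) = 958.8 J.
Photons incident: 958.8 / 6.970×10⁻¹⁹ = 1.376×10²¹, i.e. 1.376×10²¹/6.022×10²³ = 0.002285 mol.
Fraction absorbed: 1 − 10^(−1.43) = 0.9628.
Photons absorbed: 0.9628 × 0.002285 = 0.002200 mol.
Φ = 5.513×10⁻⁴ mol / 0.002200 mol photons = 0.25.

Φ = 0.25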